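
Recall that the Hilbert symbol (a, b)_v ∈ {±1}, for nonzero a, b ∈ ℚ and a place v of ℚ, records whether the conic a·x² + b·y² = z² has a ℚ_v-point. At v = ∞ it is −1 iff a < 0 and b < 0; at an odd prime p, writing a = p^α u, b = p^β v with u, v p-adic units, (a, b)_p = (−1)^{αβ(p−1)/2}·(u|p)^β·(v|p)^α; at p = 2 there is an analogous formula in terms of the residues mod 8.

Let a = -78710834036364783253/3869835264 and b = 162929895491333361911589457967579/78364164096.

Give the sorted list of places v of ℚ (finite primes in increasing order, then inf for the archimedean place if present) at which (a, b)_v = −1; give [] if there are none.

(a, b) ≡ (-437437, 11339) mod (ℚ^×)²; places V = {2, 3, 7, 11, 13, 17, 19, 23, 29, ∞}.
(a,b)_2: α=-16, β=-14; u≡3, v≡3 (mod 8); ε(u)ε(v)=1·1, αω(v)=-16·1, βω(u)=-14·1; sum ≡ 1  ⇒  -1.
(a,b)_17: α=2, u≡6; β=3, v≡2 (mod 17); (6|17)=-1, (2|17)=+1; sign (−1)^0·-1^3·+1^2 = -1.
(a,b)_29: α=2, u≡28; β=3, v≡2 (mod 29); (28|29)=+1, (2|29)=-1; sign (−1)^0·+1^3·-1^2 = +1.
(a,b)_19: α=1, u≡6; β=2, v≡3 (mod 19); (6|19)=+1, (3|19)=-1; sign (−1)^0·+1^2·-1^1 = -1.
(a,b)_23: α=3, u≡12; β=5, v≡15 (mod 23); (12|23)=+1, (15|23)=-1; sign (−1)^1·+1^5·-1^3 = +1.
(a,b)_11: α=1, u≡1; β=4, v≡1 (mod 11); (1|11)=+1, (1|11)=+1; sign (−1)^0·+1^4·+1^1 = +1.
(a,b)_13: α=5, u≡2; β=8, v≡10 (mod 13); (2|13)=-1, (10|13)=+1; sign (−1)^0·-1^8·+1^5 = +1.
(a,b)_3: α=-10, u≡2; β=-14, v≡2 (mod 3); (2|3)=-1, (2|3)=-1; sign (−1)^0·-1^-14·-1^-10 = +1.
(a,b)_∞: sgn(-437437)=−, sgn(11339)=+, so +1.
(a,b)_7: α=3, u≡5; β=2, v≡6 (mod 7); (5|7)=-1, (6|7)=-1; sign (−1)^0·-1^2·-1^3 = -1.
|Ram(-437437, 11339)| = 4, even; anisotropic at {2, 7, 17, 19}.

[2, 7, 17, 19]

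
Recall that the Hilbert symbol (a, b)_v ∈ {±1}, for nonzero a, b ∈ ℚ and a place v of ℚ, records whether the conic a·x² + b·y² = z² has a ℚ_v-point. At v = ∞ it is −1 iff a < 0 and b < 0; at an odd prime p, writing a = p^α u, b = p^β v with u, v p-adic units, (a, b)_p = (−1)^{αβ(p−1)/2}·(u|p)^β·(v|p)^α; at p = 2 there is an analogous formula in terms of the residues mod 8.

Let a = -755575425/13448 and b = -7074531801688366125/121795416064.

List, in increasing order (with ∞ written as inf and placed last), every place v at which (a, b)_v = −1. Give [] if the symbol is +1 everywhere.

[11, inf]

(a, b) ≡ (-66, -5) mod (ℚ^×)²; places V = {2, 3, 5, 7, 11, 19, 29, 31, 41, ∞}.
(a,b)_∞: sgn(-66)=−, sgn(-5)=−, so -1.
(a,b)_19: α=0, u≡3; β=-2, v≡3 (mod 19); (3|19)=-1, (3|19)=-1; sign (−1)^0·-1^-2·-1^0 = +1.
(a,b)_11: α=3, u≡4; β=4, v≡7 (mod 11); (4|11)=+1, (7|11)=-1; sign (−1)^0·+1^4·-1^3 = -1.
(a,b)_7: α=0, u≡4; β=-2, v≡4 (mod 7); (4|7)=+1, (4|7)=+1; sign (−1)^0·+1^-2·+1^0 = +1.
(a,b)_29: α=2, u≡26; β=2, v≡25 (mod 29); (26|29)=-1, (25|29)=+1; sign (−1)^0·-1^2·+1^2 = +1.
(a,b)_3: α=3, u≡2; β=14, v≡1 (mod 3); (2|3)=-1, (1|3)=+1; sign (−1)^0·-1^14·+1^3 = +1.
(a,b)_2: α=-3, β=-12; u≡7, v≡3 (mod 8); ε(u)ε(v)=1·1, αω(v)=-3·1, βω(u)=-12·0; sum ≡ 0  ⇒  +1.
(a,b)_41: α=-2, u≡21; β=-2, v≡32 (mod 41); (21|41)=+1, (32|41)=+1; sign (−1)^0·+1^-2·+1^-2 = +1.
(a,b)_31: α=0, u≡30; β=2, v≡21 (mod 31); (30|31)=-1, (21|31)=-1; sign (−1)^0·-1^2·-1^0 = +1.
(a,b)_5: α=2, u≡1; β=3, v≡4 (mod 5); (1|5)=+1, (4|5)=+1; sign (−1)^0·+1^3·+1^2 = +1.
Ram(-66, -5) = {11, ∞}; no ℚ_11-point on the conic.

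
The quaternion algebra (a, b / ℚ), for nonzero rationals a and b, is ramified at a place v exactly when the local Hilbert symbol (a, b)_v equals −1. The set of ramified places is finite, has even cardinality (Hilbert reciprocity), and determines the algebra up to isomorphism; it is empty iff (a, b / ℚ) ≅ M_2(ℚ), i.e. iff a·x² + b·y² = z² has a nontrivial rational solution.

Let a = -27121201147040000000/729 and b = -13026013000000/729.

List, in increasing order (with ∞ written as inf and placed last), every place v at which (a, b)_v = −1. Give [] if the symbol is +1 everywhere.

(a, b) ≡ (-10010, -13) mod (ℚ^×)²; places V = {2, 3, 5, 7, 11, 13, ∞}.
(a,b)_13: α=5, u≡4; β=3, v≡12 (mod 13); (4|13)=+1, (12|13)=+1; sign (−1)^0·+1^3·+1^5 = +1.
(a,b)_7: α=3, u≡6; β=2, v≡2 (mod 7); (6|7)=-1, (2|7)=+1; sign (−1)^0·-1^2·+1^3 = +1.
(a,b)_2: α=11, β=6; u≡3, v≡3 (mod 8); ε(u)ε(v)=1·1, αω(v)=11·1, βω(u)=6·1; sum ≡ 0  ⇒  +1.
(a,b)_3: α=-6, u≡1; β=-6, v≡2 (mod 3); (1|3)=+1, (2|3)=-1; sign (−1)^0·+1^-6·-1^-6 = +1.
(a,b)_5: α=7, u≡2; β=6, v≡2 (mod 5); (2|5)=-1, (2|5)=-1; sign (−1)^0·-1^6·-1^7 = -1.
(a,b)_11: α=3, u≡4; β=2, v≡5 (mod 11); (4|11)=+1, (5|11)=+1; sign (−1)^0·+1^2·+1^3 = +1.
(a,b)_∞: sgn(-10010)=−, sgn(-13)=−, so -1.
|Ram(-10010, -13)| = 2, even; anisotropic at {5, ∞}.

[5, inf]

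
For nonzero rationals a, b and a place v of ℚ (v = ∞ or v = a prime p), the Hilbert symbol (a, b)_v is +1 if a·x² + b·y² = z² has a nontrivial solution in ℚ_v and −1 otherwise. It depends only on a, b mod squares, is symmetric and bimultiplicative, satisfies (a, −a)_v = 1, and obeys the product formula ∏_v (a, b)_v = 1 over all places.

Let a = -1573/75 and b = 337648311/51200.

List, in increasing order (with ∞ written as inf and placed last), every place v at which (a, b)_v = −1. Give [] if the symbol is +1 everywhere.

[7, 13]

Mod squares: a ≡ -39, b ≡ 462. Check v ∈ {∞, 2, 3, 5, 7, 11, 13, 31}.
v=3: a=3^-1·(≡2), b=3^3·(≡1) mod 3; (2|3)=-1, (1|3)=+1; (−1)^{-1·3·1}·(-1)^3·(+1)^-1 = +1.
v=∞: -39 < 0 and 462 > 0  ⇒  (a,b)_∞ = +1.
v=13: a=13^1·(≡10), b=13^2·(≡11) mod 13; (10|13)=+1, (11|13)=-1; (−1)^{1·2·6}·(+1)^2·(-1)^1 = -1.
v=31: a=31^0·(≡3), b=31^2·(≡8) mod 31; (3|31)=-1, (8|31)=+1; (−1)^{0·2·15}·(-1)^2·(+1)^0 = +1.
v=2: v_2(a)=0, v_2(b)=-11; units ≡ 1, 7 (mod 8); ε·ε+αω+βω = 0·1+0·0+-11·0 ≡ 0  ⇒  (a,b)_2 = +1.
v=7: a=7^0·(≡6), b=7^1·(≡3) mod 7; (6|7)=-1, (3|7)=-1; (−1)^{0·1·3}·(-1)^1·(-1)^0 = -1.
v=11: a=11^2·(≡1), b=11^1·(≡9) mod 11; (1|11)=+1, (9|11)=+1; (−1)^{2·1·5}·(+1)^1·(+1)^2 = +1.
v=5: a=5^-2·(≡4), b=5^-2·(≡2) mod 5; (4|5)=+1, (2|5)=-1; (−1)^{-2·-2·2}·(+1)^-2·(-1)^-2 = +1.
(-39, 462 / ℚ) ramifies at {7, 13}: a division algebra.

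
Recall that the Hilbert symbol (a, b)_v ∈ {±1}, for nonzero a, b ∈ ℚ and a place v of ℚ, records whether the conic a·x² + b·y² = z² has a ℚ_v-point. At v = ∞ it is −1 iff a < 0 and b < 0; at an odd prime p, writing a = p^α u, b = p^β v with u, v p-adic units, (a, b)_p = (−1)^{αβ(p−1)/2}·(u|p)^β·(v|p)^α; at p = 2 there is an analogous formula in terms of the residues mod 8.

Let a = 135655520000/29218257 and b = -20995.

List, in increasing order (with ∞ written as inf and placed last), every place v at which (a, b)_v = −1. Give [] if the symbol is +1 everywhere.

(a, b) ≡ (2431, -20995) mod (ℚ^×)²; places V = {2, 3, 5, 7, 11, 13, 17, 19, 23, ∞}.
(a,b)_3: α=-2, u≡1; β=0, v≡2 (mod 3); (1|3)=+1, (2|3)=-1; sign (−1)^0·+1^0·-1^-2 = +1.
(a,b)_19: α=-2, u≡3; β=1, v≡16 (mod 19); (3|19)=-1, (16|19)=+1; sign (−1)^0·-1^1·+1^-2 = -1.
(a,b)_13: α=1, u≡7; β=1, v≡10 (mod 13); (7|13)=-1, (10|13)=+1; sign (−1)^0·-1^1·+1^1 = -1.
(a,b)_11: α=3, u≡3; β=0, v≡4 (mod 11); (3|11)=+1, (4|11)=+1; sign (−1)^0·+1^0·+1^3 = +1.
(a,b)_7: α=2, u≡4; β=0, v≡5 (mod 7); (4|7)=+1, (5|7)=-1; sign (−1)^0·+1^0·-1^2 = +1.
(a,b)_17: α=-1, u≡11; β=1, v≡6 (mod 17); (11|17)=-1, (6|17)=-1; sign (−1)^0·-1^1·-1^-1 = +1.
(a,b)_23: α=-2, u≡16; β=0, v≡4 (mod 23); (16|23)=+1, (4|23)=+1; sign (−1)^0·+1^0·+1^-2 = +1.
(a,b)_∞: sgn(2431)=+, sgn(-20995)=−, so +1.
(a,b)_5: α=4, u≡1; β=1, v≡1 (mod 5); (1|5)=+1, (1|5)=+1; sign (−1)^0·+1^1·+1^4 = +1.
(a,b)_2: α=8, β=0; u≡7, v≡5 (mod 8); ε(u)ε(v)=1·0, αω(v)=8·1, βω(u)=0·0; sum ≡ 0  ⇒  +1.
Ram(2431, -20995) = {13, 19}; no ℚ_13-point on the conic.

[13, 19]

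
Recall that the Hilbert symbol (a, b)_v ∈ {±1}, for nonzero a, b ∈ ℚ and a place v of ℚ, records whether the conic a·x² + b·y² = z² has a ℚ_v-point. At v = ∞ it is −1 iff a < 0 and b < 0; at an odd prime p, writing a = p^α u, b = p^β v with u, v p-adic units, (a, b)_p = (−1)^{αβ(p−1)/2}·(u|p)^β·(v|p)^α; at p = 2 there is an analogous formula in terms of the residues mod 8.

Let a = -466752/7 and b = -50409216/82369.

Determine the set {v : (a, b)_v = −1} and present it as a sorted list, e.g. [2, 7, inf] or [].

[3, 7, 13, inf]

Mod squares: a ≡ -51051, b ≡ -2431. Check v ∈ {∞, 2, 3, 7, 11, 13, 17, 41}.
v=13: a=13^1·(≡4), b=13^1·(≡8) mod 13; (4|13)=+1, (8|13)=-1; (−1)^{1·1·6}·(+1)^1·(-1)^1 = -1.
v=7: a=7^-1·(≡1), b=7^-2·(≡3) mod 7; (1|7)=+1, (3|7)=-1; (−1)^{-1·-2·3}·(+1)^-2·(-1)^-1 = -1.
v=41: a=41^0·(≡34), b=41^-2·(≡15) mod 41; (34|41)=-1, (15|41)=-1; (−1)^{0·-2·20}·(-1)^-2·(-1)^0 = +1.
v=3: a=3^1·(≡2), b=3^4·(≡2) mod 3; (2|3)=-1, (2|3)=-1; (−1)^{1·4·1}·(-1)^4·(-1)^1 = -1.
v=2: v_2(a)=6, v_2(b)=8; units ≡ 5, 1 (mod 8); ε·ε+αω+βω = 0·0+6·0+8·1 ≡ 0  ⇒  (a,b)_2 = +1.
v=11: a=11^1·(≡4), b=11^1·(≡10) mod 11; (4|11)=+1, (10|11)=-1; (−1)^{1·1·5}·(+1)^1·(-1)^1 = +1.
v=17: a=17^1·(≡12), b=17^1·(≡7) mod 17; (12|17)=-1, (7|17)=-1; (−1)^{1·1·8}·(-1)^1·(-1)^1 = +1.
v=∞: -51051 < 0 and -2431 < 0  ⇒  (a,b)_∞ = -1.
(-51051, -2431 / ℚ) ramifies at {3, 7, 13, ∞}: a division algebra.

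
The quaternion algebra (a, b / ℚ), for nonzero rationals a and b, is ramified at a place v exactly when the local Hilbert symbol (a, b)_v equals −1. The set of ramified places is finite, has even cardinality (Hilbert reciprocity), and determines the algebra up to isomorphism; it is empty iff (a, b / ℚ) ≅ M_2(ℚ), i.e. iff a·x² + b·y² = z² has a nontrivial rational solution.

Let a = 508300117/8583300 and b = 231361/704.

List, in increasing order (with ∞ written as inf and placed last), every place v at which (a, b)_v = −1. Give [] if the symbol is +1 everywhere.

[3, 13]

Mod squares: a ≡ 429, b ≡ 11. Check v ∈ {∞, 2, 3, 5, 11, 13, 17, 37}.
v=5: a=5^-2·(≡1), b=5^0·(≡4) mod 5; (1|5)=+1, (4|5)=+1; (−1)^{-2·0·2}·(+1)^0·(+1)^-2 = +1.
v=17: a=17^-2·(≡15), b=17^0·(≡6) mod 17; (15|17)=+1, (6|17)=-1; (−1)^{-2·0·8}·(+1)^0·(-1)^-2 = +1.
v=2: v_2(a)=-2, v_2(b)=-6; units ≡ 5, 3 (mod 8); ε·ε+αω+βω = 0·1+-2·1+-6·1 ≡ 0  ⇒  (a,b)_2 = +1.
v=11: a=11^-1·(≡7), b=11^-1·(≡1) mod 11; (7|11)=-1, (1|11)=+1; (−1)^{-1·-1·5}·(-1)^-1·(+1)^-1 = +1.
v=37: a=37^2·(≡24), b=37^2·(≡21) mod 37; (24|37)=-1, (21|37)=+1; (−1)^{2·2·18}·(-1)^2·(+1)^2 = +1.
v=3: a=3^-3·(≡2), b=3^0·(≡2) mod 3; (2|3)=-1, (2|3)=-1; (−1)^{-3·0·1}·(-1)^0·(-1)^-3 = -1.
v=∞: 429 > 0 and 11 > 0  ⇒  (a,b)_∞ = +1.
v=13: a=13^5·(≡11), b=13^2·(≡2) mod 13; (11|13)=-1, (2|13)=-1; (−1)^{5·2·6}·(-1)^2·(-1)^5 = -1.
(429, 11 / ℚ) ramifies at {3, 13}: a division algebra.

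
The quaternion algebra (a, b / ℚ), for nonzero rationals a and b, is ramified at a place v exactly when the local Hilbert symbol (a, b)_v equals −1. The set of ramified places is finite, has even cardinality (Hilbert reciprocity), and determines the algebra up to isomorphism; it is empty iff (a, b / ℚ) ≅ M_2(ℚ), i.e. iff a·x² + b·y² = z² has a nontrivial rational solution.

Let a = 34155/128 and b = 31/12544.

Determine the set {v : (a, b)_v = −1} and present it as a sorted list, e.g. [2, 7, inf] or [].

[2, 31]

Mod squares: a ≡ 7590, b ≡ 31. Check v ∈ {∞, 2, 3, 5, 7, 11, 23, 31}.
v=31: a=31^0·(≡6), b=31^1·(≡14) mod 31; (6|31)=-1, (14|31)=+1; (−1)^{0·1·15}·(-1)^1·(+1)^0 = -1.
v=11: a=11^1·(≡2), b=11^0·(≡5) mod 11; (2|11)=-1, (5|11)=+1; (−1)^{1·0·5}·(-1)^0·(+1)^1 = +1.
v=23: a=23^1·(≡1), b=23^0·(≡6) mod 23; (1|23)=+1, (6|23)=+1; (−1)^{1·0·11}·(+1)^0·(+1)^1 = +1.
v=7: a=7^0·(≡1), b=7^-2·(≡6) mod 7; (1|7)=+1, (6|7)=-1; (−1)^{0·-2·3}·(+1)^-2·(-1)^0 = +1.
v=5: a=5^1·(≡2), b=5^0·(≡4) mod 5; (2|5)=-1, (4|5)=+1; (−1)^{1·0·2}·(-1)^0·(+1)^1 = +1.
v=∞: 7590 > 0 and 31 > 0  ⇒  (a,b)_∞ = +1.
v=3: a=3^3·(≡1), b=3^0·(≡1) mod 3; (1|3)=+1, (1|3)=+1; (−1)^{3·0·1}·(+1)^0·(+1)^3 = +1.
v=2: v_2(a)=-7, v_2(b)=-8; units ≡ 3, 7 (mod 8); ε·ε+αω+βω = 1·1+-7·0+-8·1 ≡ 1  ⇒  (a,b)_2 = -1.
|Ram(7590, 31)| = 2, even; anisotropic at {2, 31}.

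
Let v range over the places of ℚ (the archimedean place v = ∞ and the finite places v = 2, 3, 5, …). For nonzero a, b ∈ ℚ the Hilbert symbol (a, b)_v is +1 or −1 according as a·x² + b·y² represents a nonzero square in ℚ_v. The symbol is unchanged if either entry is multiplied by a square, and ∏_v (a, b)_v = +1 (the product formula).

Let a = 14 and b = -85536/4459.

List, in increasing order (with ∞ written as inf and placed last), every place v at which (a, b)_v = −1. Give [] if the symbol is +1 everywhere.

Mod squares: a ≡ 14, b ≡ -6006. Check v ∈ {∞, 2, 3, 7, 11, 13}.
v=3: a=3^0·(≡2), b=3^5·(≡2) mod 3; (2|3)=-1, (2|3)=-1; (−1)^{0·5·1}·(-1)^5·(-1)^0 = -1.
v=7: a=7^1·(≡2), b=7^-3·(≡3) mod 7; (2|7)=+1, (3|7)=-1; (−1)^{1·-3·3}·(+1)^-3·(-1)^1 = +1.
v=2: v_2(a)=1, v_2(b)=5; units ≡ 7, 5 (mod 8); ε·ε+αω+βω = 1·0+1·1+5·0 ≡ 1  ⇒  (a,b)_2 = -1.
v=13: a=13^0·(≡1), b=13^-1·(≡6) mod 13; (1|13)=+1, (6|13)=-1; (−1)^{0·-1·6}·(+1)^-1·(-1)^0 = +1.
v=11: a=11^0·(≡3), b=11^1·(≡3) mod 11; (3|11)=+1, (3|11)=+1; (−1)^{0·1·5}·(+1)^1·(+1)^0 = +1.
v=∞: 14 > 0 and -6006 < 0  ⇒  (a,b)_∞ = +1.
Ram(14, -6006) = {2, 3}; no ℚ_2-point on the conic.

[2, 3]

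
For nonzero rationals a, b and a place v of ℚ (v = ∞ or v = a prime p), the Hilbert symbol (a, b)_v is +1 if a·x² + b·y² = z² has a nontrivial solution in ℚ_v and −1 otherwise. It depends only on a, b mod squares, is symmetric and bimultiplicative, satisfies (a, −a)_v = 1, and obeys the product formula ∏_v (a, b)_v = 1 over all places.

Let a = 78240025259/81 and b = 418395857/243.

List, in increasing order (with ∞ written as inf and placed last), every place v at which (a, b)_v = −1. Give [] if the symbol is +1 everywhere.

(a, b) ≡ (11, 51) mod (ℚ^×)²; places V = {2, 3, 11, 17, 41, ∞}.
(a,b)_3: α=-4, u≡2; β=-5, v≡2 (mod 3); (2|3)=-1, (2|3)=-1; sign (−1)^0·-1^-5·-1^-4 = -1.
(a,b)_11: α=5, u≡4; β=4, v≡10 (mod 11); (4|11)=+1, (10|11)=-1; sign (−1)^0·+1^4·-1^5 = -1.
(a,b)_∞: sgn(11)=+, sgn(51)=+, so +1.
(a,b)_17: α=2, u≡5; β=1, v≡12 (mod 17); (5|17)=-1, (12|17)=-1; sign (−1)^0·-1^1·-1^2 = -1.
(a,b)_2: α=0, β=0; u≡3, v≡3 (mod 8); ε(u)ε(v)=1·1, αω(v)=0·1, βω(u)=0·1; sum ≡ 1  ⇒  -1.
(a,b)_41: α=2, u≡35; β=2, v≡32 (mod 41); (35|41)=-1, (32|41)=+1; sign (−1)^0·-1^2·+1^2 = +1.
|Ram(11, 51)| = 4, even; anisotropic at {2, 3, 11, 17}.

[2, 3, 11, 17]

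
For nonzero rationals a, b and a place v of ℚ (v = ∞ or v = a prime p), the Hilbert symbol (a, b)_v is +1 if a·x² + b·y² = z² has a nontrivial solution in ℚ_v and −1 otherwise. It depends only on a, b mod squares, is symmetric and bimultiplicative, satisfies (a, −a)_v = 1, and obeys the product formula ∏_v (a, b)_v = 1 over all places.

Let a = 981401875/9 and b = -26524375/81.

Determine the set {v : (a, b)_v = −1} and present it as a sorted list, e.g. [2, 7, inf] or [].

(a, b) ≡ (1147, -31) mod (ℚ^×)²; places V = {2, 3, 5, 31, 37, ∞}.
(a,b)_2: α=0, β=0; u≡3, v≡1 (mod 8); ε(u)ε(v)=1·0, αω(v)=0·0, βω(u)=0·1; sum ≡ 0  ⇒  +1.
(a,b)_37: α=3, u≡15; β=2, v≡23 (mod 37); (15|37)=-1, (23|37)=-1; sign (−1)^0·-1^2·-1^3 = -1.
(a,b)_5: α=4, u≡2; β=4, v≡1 (mod 5); (2|5)=-1, (1|5)=+1; sign (−1)^0·-1^4·+1^4 = +1.
(a,b)_31: α=1, u≡27; β=1, v≡15 (mod 31); (27|31)=-1, (15|31)=-1; sign (−1)^1·-1^1·-1^1 = -1.
(a,b)_3: α=-2, u≡1; β=-4, v≡2 (mod 3); (1|3)=+1, (2|3)=-1; sign (−1)^0·+1^-4·-1^-2 = +1.
(a,b)_∞: sgn(1147)=+, sgn(-31)=−, so +1.
|Ram(1147, -31)| = 2, even; anisotropic at {31, 37}.

[31, 37]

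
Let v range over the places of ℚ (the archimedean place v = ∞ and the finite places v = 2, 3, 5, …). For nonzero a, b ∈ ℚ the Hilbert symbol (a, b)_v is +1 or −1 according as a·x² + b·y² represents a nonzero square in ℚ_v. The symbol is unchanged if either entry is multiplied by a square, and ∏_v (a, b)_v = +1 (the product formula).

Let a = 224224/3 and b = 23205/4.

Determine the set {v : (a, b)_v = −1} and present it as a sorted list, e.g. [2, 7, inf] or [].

Mod squares: a ≡ 858, b ≡ 23205. Check v ∈ {∞, 2, 3, 5, 7, 11, 13, 17}.
v=5: a=5^0·(≡3), b=5^1·(≡4) mod 5; (3|5)=-1, (4|5)=+1; (−1)^{0·1·2}·(-1)^1·(+1)^0 = -1.
v=7: a=7^2·(≡4), b=7^1·(≡1) mod 7; (4|7)=+1, (1|7)=+1; (−1)^{2·1·3}·(+1)^1·(+1)^2 = +1.
v=17: a=17^0·(≡15), b=17^1·(≡14) mod 17; (15|17)=+1, (14|17)=-1; (−1)^{0·1·8}·(+1)^1·(-1)^0 = +1.
v=2: v_2(a)=5, v_2(b)=-2; units ≡ 5, 5 (mod 8); ε·ε+αω+βω = 0·0+5·1+-2·1 ≡ 1  ⇒  (a,b)_2 = -1.
v=13: a=13^1·(≡12), b=13^1·(≡1) mod 13; (12|13)=+1, (1|13)=+1; (−1)^{1·1·6}·(+1)^1·(+1)^1 = +1.
v=11: a=11^1·(≡4), b=11^0·(≡7) mod 11; (4|11)=+1, (7|11)=-1; (−1)^{1·0·5}·(+1)^0·(-1)^1 = -1.
v=∞: 858 > 0 and 23205 > 0  ⇒  (a,b)_∞ = +1.
v=3: a=3^-1·(≡1), b=3^1·(≡1) mod 3; (1|3)=+1, (1|3)=+1; (−1)^{-1·1·1}·(+1)^1·(+1)^-1 = -1.
|Ram(858, 23205)| = 4, even; anisotropic at {2, 3, 5, 11}.

[2, 3, 5, 11]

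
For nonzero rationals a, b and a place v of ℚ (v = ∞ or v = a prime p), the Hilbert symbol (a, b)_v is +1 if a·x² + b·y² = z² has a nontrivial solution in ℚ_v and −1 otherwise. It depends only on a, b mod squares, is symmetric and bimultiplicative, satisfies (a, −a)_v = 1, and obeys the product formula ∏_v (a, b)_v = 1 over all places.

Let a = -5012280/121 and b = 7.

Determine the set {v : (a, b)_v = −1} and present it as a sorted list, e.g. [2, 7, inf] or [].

(a, b) ≡ (-15470, 7) mod (ℚ^×)²; places V = {2, 3, 5, 7, 11, 13, 17, ∞}.
(a,b)_7: α=1, u≡2; β=1, v≡1 (mod 7); (2|7)=+1, (1|7)=+1; sign (−1)^1·+1^1·+1^1 = -1.
(a,b)_5: α=1, u≡4; β=0, v≡2 (mod 5); (4|5)=+1, (2|5)=-1; sign (−1)^0·+1^0·-1^1 = -1.
(a,b)_17: α=1, u≡4; β=0, v≡7 (mod 17); (4|17)=+1, (7|17)=-1; sign (−1)^0·+1^0·-1^1 = -1.
(a,b)_13: α=1, u≡5; β=0, v≡7 (mod 13); (5|13)=-1, (7|13)=-1; sign (−1)^0·-1^0·-1^1 = -1.
(a,b)_3: α=4, u≡1; β=0, v≡1 (mod 3); (1|3)=+1, (1|3)=+1; sign (−1)^0·+1^0·+1^4 = +1.
(a,b)_11: α=-2, u≡2; β=0, v≡7 (mod 11); (2|11)=-1, (7|11)=-1; sign (−1)^0·-1^0·-1^-2 = +1.
(a,b)_∞: sgn(-15470)=−, sgn(7)=+, so +1.
(a,b)_2: α=3, β=0; u≡1, v≡7 (mod 8); ε(u)ε(v)=0·1, αω(v)=3·0, βω(u)=0·0; sum ≡ 0  ⇒  +1.
Ram(-15470, 7) = {5, 7, 13, 17}; no ℚ_5-point on the conic.

[5, 7, 13, 17]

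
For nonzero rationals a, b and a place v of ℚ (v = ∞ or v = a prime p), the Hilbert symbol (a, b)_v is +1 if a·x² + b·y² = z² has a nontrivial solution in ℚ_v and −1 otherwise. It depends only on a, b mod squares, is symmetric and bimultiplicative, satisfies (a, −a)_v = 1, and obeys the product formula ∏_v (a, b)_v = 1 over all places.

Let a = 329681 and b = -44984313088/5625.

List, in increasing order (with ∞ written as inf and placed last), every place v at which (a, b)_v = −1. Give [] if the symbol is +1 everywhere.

Mod squares: a ≡ 329681, b ≡ -104533. Check v ∈ {∞, 2, 3, 5, 11, 13, 17, 41, 43}.
v=2: v_2(a)=0, v_2(b)=8; units ≡ 1, 3 (mod 8); ε·ε+αω+βω = 0·1+0·1+8·0 ≡ 0  ⇒  (a,b)_2 = +1.
v=17: a=17^1·(≡13), b=17^1·(≡5) mod 17; (13|17)=+1, (5|17)=-1; (−1)^{1·1·8}·(+1)^1·(-1)^1 = -1.
v=43: a=43^1·(≡13), b=43^1·(≡20) mod 43; (13|43)=+1, (20|43)=-1; (−1)^{1·1·21}·(+1)^1·(-1)^1 = +1.
v=5: a=5^0·(≡1), b=5^-4·(≡3) mod 5; (1|5)=+1, (3|5)=-1; (−1)^{0·-4·2}·(+1)^-4·(-1)^0 = +1.
v=3: a=3^0·(≡2), b=3^-2·(≡2) mod 3; (2|3)=-1, (2|3)=-1; (−1)^{0·-2·1}·(-1)^-2·(-1)^0 = +1.
v=13: a=13^0·(≡1), b=13^1·(≡11) mod 13; (1|13)=+1, (11|13)=-1; (−1)^{0·1·6}·(+1)^1·(-1)^0 = +1.
v=∞: 329681 > 0 and -104533 < 0  ⇒  (a,b)_∞ = +1.
v=11: a=11^1·(≡7), b=11^1·(≡4) mod 11; (7|11)=-1, (4|11)=+1; (−1)^{1·1·5}·(-1)^1·(+1)^1 = +1.
v=41: a=41^1·(≡5), b=41^2·(≡11) mod 41; (5|41)=+1, (11|41)=-1; (−1)^{1·2·20}·(+1)^2·(-1)^1 = -1.
|Ram(329681, -104533)| = 2, even; anisotropic at {17, 41}.

[17, 41]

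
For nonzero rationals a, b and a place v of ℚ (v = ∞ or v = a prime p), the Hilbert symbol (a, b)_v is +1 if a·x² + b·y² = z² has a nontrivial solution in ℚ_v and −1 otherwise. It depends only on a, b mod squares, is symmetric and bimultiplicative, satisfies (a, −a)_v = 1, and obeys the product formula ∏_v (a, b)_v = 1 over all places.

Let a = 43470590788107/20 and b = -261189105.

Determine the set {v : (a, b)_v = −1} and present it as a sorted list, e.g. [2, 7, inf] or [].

[2, 5, 31, 37]

Mod squares: a ≡ 138415, b ≡ -261189105. Check v ∈ {∞, 2, 3, 5, 7, 17, 19, 31, 37, 47}.
v=2: v_2(a)=-2, v_2(b)=0; units ≡ 7, 7 (mod 8); ε·ε+αω+βω = 1·1+-2·0+0·0 ≡ 1  ⇒  (a,b)_2 = -1.
v=3: a=3^4·(≡1), b=3^1·(≡1) mod 3; (1|3)=+1, (1|3)=+1; (−1)^{4·1·1}·(+1)^1·(+1)^4 = +1.
v=7: a=7^2·(≡1), b=7^0·(≡5) mod 7; (1|7)=+1, (5|7)=-1; (−1)^{2·0·3}·(+1)^0·(-1)^2 = +1.
v=37: a=37^2·(≡31), b=37^1·(≡28) mod 37; (31|37)=-1, (28|37)=+1; (−1)^{2·1·18}·(-1)^1·(+1)^2 = -1.
v=∞: 138415 > 0 and -261189105 < 0  ⇒  (a,b)_∞ = +1.
v=19: a=19^1·(≡10), b=19^1·(≡9) mod 19; (10|19)=-1, (9|19)=+1; (−1)^{1·1·9}·(-1)^1·(+1)^1 = +1.
v=5: a=5^-1·(≡3), b=5^1·(≡4) mod 5; (3|5)=-1, (4|5)=+1; (−1)^{-1·1·2}·(-1)^1·(+1)^-1 = -1.
v=31: a=31^1·(≡16), b=31^1·(≡4) mod 31; (16|31)=+1, (4|31)=+1; (−1)^{1·1·15}·(+1)^1·(+1)^1 = -1.
v=17: a=17^2·(≡15), b=17^1·(≡8) mod 17; (15|17)=+1, (8|17)=+1; (−1)^{2·1·8}·(+1)^1·(+1)^2 = +1.
v=47: a=47^1·(≡45), b=47^1·(≡18) mod 47; (45|47)=-1, (18|47)=+1; (−1)^{1·1·23}·(-1)^1·(+1)^1 = +1.
(138415, -261189105 / ℚ) ramifies at {2, 5, 31, 37}: a division algebra.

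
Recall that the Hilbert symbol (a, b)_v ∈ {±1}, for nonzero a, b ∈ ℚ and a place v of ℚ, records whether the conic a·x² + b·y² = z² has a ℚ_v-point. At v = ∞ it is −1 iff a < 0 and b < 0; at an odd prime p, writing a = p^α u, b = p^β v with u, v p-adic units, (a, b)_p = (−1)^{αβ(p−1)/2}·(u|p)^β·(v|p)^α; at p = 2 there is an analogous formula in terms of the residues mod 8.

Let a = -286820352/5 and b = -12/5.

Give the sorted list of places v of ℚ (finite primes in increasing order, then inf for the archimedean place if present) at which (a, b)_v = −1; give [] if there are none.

(a, b) ≡ (-17290, -15) mod (ℚ^×)²; places V = {2, 3, 5, 7, 13, 19, ∞}.
(a,b)_2: α=11, β=2; u≡3, v≡1 (mod 8); ε(u)ε(v)=1·0, αω(v)=11·0, βω(u)=2·1; sum ≡ 0  ⇒  +1.
(a,b)_5: α=-1, u≡3; β=-1, v≡3 (mod 5); (3|5)=-1, (3|5)=-1; sign (−1)^0·-1^-1·-1^-1 = +1.
(a,b)_7: α=1, u≡2; β=0, v≡6 (mod 7); (2|7)=+1, (6|7)=-1; sign (−1)^0·+1^0·-1^1 = -1.
(a,b)_19: α=1, u≡3; β=0, v≡9 (mod 19); (3|19)=-1, (9|19)=+1; sign (−1)^0·-1^0·+1^1 = +1.
(a,b)_13: α=1, u≡3; β=0, v≡8 (mod 13); (3|13)=+1, (8|13)=-1; sign (−1)^0·+1^0·-1^1 = -1.
(a,b)_∞: sgn(-17290)=−, sgn(-15)=−, so -1.
(a,b)_3: α=4, u≡2; β=1, v≡1 (mod 3); (2|3)=-1, (1|3)=+1; sign (−1)^0·-1^1·+1^4 = -1.
|Ram(-17290, -15)| = 4, even; anisotropic at {3, 7, 13, ∞}.

[3, 7, 13, inf]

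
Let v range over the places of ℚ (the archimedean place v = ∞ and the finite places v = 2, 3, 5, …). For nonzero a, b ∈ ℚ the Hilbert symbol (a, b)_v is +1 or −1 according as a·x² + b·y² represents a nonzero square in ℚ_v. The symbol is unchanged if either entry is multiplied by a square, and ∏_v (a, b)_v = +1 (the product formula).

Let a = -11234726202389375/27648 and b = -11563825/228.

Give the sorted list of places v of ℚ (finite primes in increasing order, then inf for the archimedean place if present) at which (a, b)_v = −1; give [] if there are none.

(a, b) ≡ (-69, -156009) mod (ℚ^×)²; places V = {2, 3, 5, 7, 13, 17, 19, 23, ∞}.
(a,b)_7: α=2, u≡2; β=1, v≡1 (mod 7); (2|7)=+1, (1|7)=+1; sign (−1)^0·+1^1·+1^2 = +1.
(a,b)_23: α=3, u≡14; β=1, v≡9 (mod 23); (14|23)=-1, (9|23)=+1; sign (−1)^1·-1^1·+1^3 = +1.
(a,b)_13: α=0, u≡12; β=2, v≡1 (mod 13); (12|13)=+1, (1|13)=+1; sign (−1)^0·+1^2·+1^0 = +1.
(a,b)_19: α=2, u≡17; β=-1, v≡1 (mod 19); (17|19)=+1, (1|19)=+1; sign (−1)^0·+1^-1·+1^2 = +1.
(a,b)_17: α=4, u≡4; β=1, v≡14 (mod 17); (4|17)=+1, (14|17)=-1; sign (−1)^0·+1^1·-1^4 = +1.
(a,b)_5: α=4, u≡4; β=2, v≡4 (mod 5); (4|5)=+1, (4|5)=+1; sign (−1)^0·+1^2·+1^4 = +1.
(a,b)_∞: sgn(-69)=−, sgn(-156009)=−, so -1.
(a,b)_3: α=-3, u≡1; β=-1, v≡2 (mod 3); (1|3)=+1, (2|3)=-1; sign (−1)^1·+1^-1·-1^-3 = +1.
(a,b)_2: α=-10, β=-2; u≡3, v≡7 (mod 8); ε(u)ε(v)=1·1, αω(v)=-10·0, βω(u)=-2·1; sum ≡ 1  ⇒  -1.
(-69, -156009 / ℚ) ramifies at {2, ∞}: a division algebra.

[2, inf]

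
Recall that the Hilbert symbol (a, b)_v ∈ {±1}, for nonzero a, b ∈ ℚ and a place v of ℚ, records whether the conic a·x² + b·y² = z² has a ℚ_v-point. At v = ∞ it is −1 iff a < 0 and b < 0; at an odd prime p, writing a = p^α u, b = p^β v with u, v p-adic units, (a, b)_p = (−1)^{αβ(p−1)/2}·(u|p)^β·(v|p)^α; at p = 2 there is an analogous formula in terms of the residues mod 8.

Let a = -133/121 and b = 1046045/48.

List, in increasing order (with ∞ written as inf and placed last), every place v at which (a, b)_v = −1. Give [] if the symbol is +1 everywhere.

[2, 3, 5, 7]

(a, b) ≡ (-133, 25935) mod (ℚ^×)²; places V = {2, 3, 5, 7, 11, 13, 19, ∞}.
(a,b)_7: α=1, u≡1; β=1, v≡1 (mod 7); (1|7)=+1, (1|7)=+1; sign (−1)^1·+1^1·+1^1 = -1.
(a,b)_2: α=0, β=-4; u≡3, v≡7 (mod 8); ε(u)ε(v)=1·1, αω(v)=0·0, βω(u)=-4·1; sum ≡ 1  ⇒  -1.
(a,b)_∞: sgn(-133)=−, sgn(25935)=+, so +1.
(a,b)_5: α=0, u≡2; β=1, v≡3 (mod 5); (2|5)=-1, (3|5)=-1; sign (−1)^0·-1^1·-1^0 = -1.
(a,b)_11: α=-2, u≡10; β=2, v≡8 (mod 11); (10|11)=-1, (8|11)=-1; sign (−1)^0·-1^2·-1^-2 = +1.
(a,b)_19: α=1, u≡18; β=1, v≡5 (mod 19); (18|19)=-1, (5|19)=+1; sign (−1)^1·-1^1·+1^1 = +1.
(a,b)_3: α=0, u≡2; β=-1, v≡2 (mod 3); (2|3)=-1, (2|3)=-1; sign (−1)^0·-1^-1·-1^0 = -1.
(a,b)_13: α=0, u≡9; β=1, v≡11 (mod 13); (9|13)=+1, (11|13)=-1; sign (−1)^0·+1^1·-1^0 = +1.
(-133, 25935 / ℚ) ramifies at {2, 3, 5, 7}: a division algebra.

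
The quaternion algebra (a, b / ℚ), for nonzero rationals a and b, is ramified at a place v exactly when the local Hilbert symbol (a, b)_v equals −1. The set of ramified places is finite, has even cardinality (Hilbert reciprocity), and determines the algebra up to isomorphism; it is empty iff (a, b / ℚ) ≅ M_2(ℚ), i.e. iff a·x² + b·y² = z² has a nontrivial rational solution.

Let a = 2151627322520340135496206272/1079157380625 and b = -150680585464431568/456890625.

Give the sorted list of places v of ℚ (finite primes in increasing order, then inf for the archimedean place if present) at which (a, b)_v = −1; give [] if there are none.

Mod squares: a ≡ 11687, b ≡ -13. Check v ∈ {∞, 2, 3, 5, 7, 13, 19, 29, 31, 37, 47}.
v=5: a=5^-4·(≡3), b=5^-6·(≡2) mod 5; (3|5)=-1, (2|5)=-1; (−1)^{-4·-6·2}·(-1)^-6·(-1)^-4 = +1.
v=∞: 11687 > 0 and -13 < 0  ⇒  (a,b)_∞ = +1.
v=13: a=13^5·(≡6), b=13^3·(≡12) mod 13; (6|13)=-1, (12|13)=+1; (−1)^{5·3·6}·(-1)^3·(+1)^5 = -1.
v=29: a=29^5·(≡8), b=29^2·(≡4) mod 29; (8|29)=-1, (4|29)=+1; (−1)^{5·2·14}·(-1)^2·(+1)^5 = +1.
v=19: a=19^-2·(≡12), b=19^-2·(≡4) mod 19; (12|19)=-1, (4|19)=+1; (−1)^{-2·-2·9}·(-1)^-2·(+1)^-2 = +1.
v=31: a=31^3·(≡5), b=31^2·(≡19) mod 31; (5|31)=+1, (19|31)=+1; (−1)^{3·2·15}·(+1)^2·(+1)^3 = +1.
v=7: a=7^2·(≡1), b=7^4·(≡1) mod 7; (1|7)=+1, (1|7)=+1; (−1)^{2·4·3}·(+1)^4·(+1)^2 = +1.
v=37: a=37^2·(≡22), b=37^0·(≡23) mod 37; (22|37)=-1, (23|37)=-1; (−1)^{2·0·18}·(-1)^0·(-1)^2 = +1.
v=47: a=47^2·(≡26), b=47^2·(≡2) mod 47; (26|47)=-1, (2|47)=+1; (−1)^{2·2·23}·(-1)^2·(+1)^2 = +1.
v=3: a=3^-14·(≡2), b=3^-4·(≡2) mod 3; (2|3)=-1, (2|3)=-1; (−1)^{-14·-4·1}·(-1)^-4·(-1)^-14 = +1.
v=2: v_2(a)=6, v_2(b)=4; units ≡ 7, 3 (mod 8); ε·ε+αω+βω = 1·1+6·1+4·0 ≡ 1  ⇒  (a,b)_2 = -1.
|Ram(11687, -13)| = 2, even; anisotropic at {2, 13}.

[2, 13]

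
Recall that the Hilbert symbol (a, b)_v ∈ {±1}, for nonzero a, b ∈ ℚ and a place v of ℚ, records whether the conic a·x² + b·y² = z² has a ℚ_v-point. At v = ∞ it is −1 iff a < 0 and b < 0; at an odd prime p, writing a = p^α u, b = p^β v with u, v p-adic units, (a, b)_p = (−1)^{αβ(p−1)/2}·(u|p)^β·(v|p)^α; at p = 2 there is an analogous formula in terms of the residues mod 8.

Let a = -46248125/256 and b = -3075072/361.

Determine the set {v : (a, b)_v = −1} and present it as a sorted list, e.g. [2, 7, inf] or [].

[7, inf]

Mod squares: a ≡ -77, b ≡ -3003. Check v ∈ {∞, 2, 3, 5, 7, 11, 13, 19, 31}.
v=11: a=11^1·(≡4), b=11^1·(≡10) mod 11; (4|11)=+1, (10|11)=-1; (−1)^{1·1·5}·(+1)^1·(-1)^1 = +1.
v=19: a=19^0·(≡13), b=19^-2·(≡2) mod 19; (13|19)=-1, (2|19)=-1; (−1)^{0·-2·9}·(-1)^-2·(-1)^0 = +1.
v=3: a=3^0·(≡1), b=3^1·(≡1) mod 3; (1|3)=+1, (1|3)=+1; (−1)^{0·1·1}·(+1)^1·(+1)^0 = +1.
v=7: a=7^1·(≡3), b=7^1·(≡6) mod 7; (3|7)=-1, (6|7)=-1; (−1)^{1·1·3}·(-1)^1·(-1)^1 = -1.
v=2: v_2(a)=-8, v_2(b)=10; units ≡ 3, 5 (mod 8); ε·ε+αω+βω = 1·0+-8·1+10·1 ≡ 0  ⇒  (a,b)_2 = +1.
v=13: a=13^0·(≡10), b=13^1·(≡3) mod 13; (10|13)=+1, (3|13)=+1; (−1)^{0·1·6}·(+1)^1·(+1)^0 = +1.
v=31: a=31^2·(≡10), b=31^0·(≡25) mod 31; (10|31)=+1, (25|31)=+1; (−1)^{2·0·15}·(+1)^0·(+1)^2 = +1.
v=∞: -77 < 0 and -3003 < 0  ⇒  (a,b)_∞ = -1.
v=5: a=5^4·(≡3), b=5^0·(≡3) mod 5; (3|5)=-1, (3|5)=-1; (−1)^{4·0·2}·(-1)^0·(-1)^4 = +1.
|Ram(-77, -3003)| = 2, even; anisotropic at {7, ∞}.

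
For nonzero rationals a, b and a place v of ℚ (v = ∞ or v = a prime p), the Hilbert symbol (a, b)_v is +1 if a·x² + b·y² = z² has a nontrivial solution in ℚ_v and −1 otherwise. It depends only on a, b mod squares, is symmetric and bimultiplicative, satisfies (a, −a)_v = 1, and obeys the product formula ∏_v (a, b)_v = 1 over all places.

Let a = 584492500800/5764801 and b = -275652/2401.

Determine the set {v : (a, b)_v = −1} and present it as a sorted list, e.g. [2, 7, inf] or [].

[19, 31]

Mod squares: a ≡ 13, b ≡ -7657. Check v ∈ {∞, 2, 3, 5, 7, 13, 19, 31}.
v=7: a=7^-8·(≡5), b=7^-4·(≡1) mod 7; (5|7)=-1, (1|7)=+1; (−1)^{-8·-4·3}·(-1)^-4·(+1)^-8 = +1.
v=13: a=13^1·(≡3), b=13^1·(≡10) mod 13; (3|13)=+1, (10|13)=+1; (−1)^{1·1·6}·(+1)^1·(+1)^1 = +1.
v=2: v_2(a)=6, v_2(b)=2; units ≡ 5, 7 (mod 8); ε·ε+αω+βω = 0·1+6·0+2·1 ≡ 0  ⇒  (a,b)_2 = +1.
v=19: a=19^2·(≡13), b=19^1·(≡12) mod 19; (13|19)=-1, (12|19)=-1; (−1)^{2·1·9}·(-1)^1·(-1)^2 = -1.
v=31: a=31^2·(≡24), b=31^1·(≡7) mod 31; (24|31)=-1, (7|31)=+1; (−1)^{2·1·15}·(-1)^1·(+1)^2 = -1.
v=∞: 13 > 0 and -7657 < 0  ⇒  (a,b)_∞ = +1.
v=3: a=3^4·(≡1), b=3^2·(≡2) mod 3; (1|3)=+1, (2|3)=-1; (−1)^{4·2·1}·(+1)^2·(-1)^4 = +1.
v=5: a=5^2·(≡2), b=5^0·(≡3) mod 5; (2|5)=-1, (3|5)=-1; (−1)^{2·0·2}·(-1)^0·(-1)^2 = +1.
Ram(13, -7657) = {19, 31}; no ℚ_19-point on the conic.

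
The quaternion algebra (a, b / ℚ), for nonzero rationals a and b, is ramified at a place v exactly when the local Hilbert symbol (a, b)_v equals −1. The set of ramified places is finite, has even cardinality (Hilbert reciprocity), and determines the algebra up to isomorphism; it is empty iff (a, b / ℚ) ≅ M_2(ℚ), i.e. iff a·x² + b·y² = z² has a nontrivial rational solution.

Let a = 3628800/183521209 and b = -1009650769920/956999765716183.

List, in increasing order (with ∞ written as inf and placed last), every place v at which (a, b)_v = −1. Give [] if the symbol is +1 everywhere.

Mod squares: a ≡ 7, b ≡ -910. Check v ∈ {∞, 2, 3, 5, 7, 13, 17, 19, 23, 31}.
v=23: a=23^-2·(≡19), b=23^-6·(≡7) mod 23; (19|23)=-1, (7|23)=-1; (−1)^{-2·-6·11}·(-1)^-6·(-1)^-2 = +1.
v=31: a=31^-2·(≡14), b=31^-4·(≡25) mod 31; (14|31)=+1, (25|31)=+1; (−1)^{-2·-4·15}·(+1)^-4·(+1)^-2 = +1.
v=2: v_2(a)=8, v_2(b)=13; units ≡ 7, 1 (mod 8); ε·ε+αω+βω = 1·0+8·0+13·0 ≡ 0  ⇒  (a,b)_2 = +1.
v=19: a=19^-2·(≡17), b=19^0·(≡10) mod 19; (17|19)=+1, (10|19)=-1; (−1)^{-2·0·9}·(+1)^0·(-1)^-2 = +1.
v=13: a=13^0·(≡6), b=13^1·(≡6) mod 13; (6|13)=-1, (6|13)=-1; (−1)^{0·1·6}·(-1)^1·(-1)^0 = -1.
v=3: a=3^4·(≡1), b=3^8·(≡2) mod 3; (1|3)=+1, (2|3)=-1; (−1)^{4·8·1}·(+1)^8·(-1)^4 = +1.
v=7: a=7^1·(≡2), b=7^-1·(≡3) mod 7; (2|7)=+1, (3|7)=-1; (−1)^{1·-1·3}·(+1)^-1·(-1)^1 = +1.
v=5: a=5^2·(≡3), b=5^1·(≡2) mod 5; (3|5)=-1, (2|5)=-1; (−1)^{2·1·2}·(-1)^1·(-1)^2 = -1.
v=17: a=17^0·(≡12), b=17^2·(≡15) mod 17; (12|17)=-1, (15|17)=+1; (−1)^{0·2·8}·(-1)^2·(+1)^0 = +1.
v=∞: 7 > 0 and -910 < 0  ⇒  (a,b)_∞ = +1.
Ram(7, -910) = {5, 13}; no ℚ_5-point on the conic.

[5, 13]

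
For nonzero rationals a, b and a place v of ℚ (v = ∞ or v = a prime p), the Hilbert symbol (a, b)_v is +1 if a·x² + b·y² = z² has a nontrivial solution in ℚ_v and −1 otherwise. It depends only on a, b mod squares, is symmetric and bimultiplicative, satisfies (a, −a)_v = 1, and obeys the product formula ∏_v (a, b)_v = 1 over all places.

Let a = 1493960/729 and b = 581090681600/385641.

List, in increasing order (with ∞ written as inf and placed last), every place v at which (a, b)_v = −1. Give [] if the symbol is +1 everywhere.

[2, 11, 13, 17]

Mod squares: a ≡ 2210, b ≡ 11. Check v ∈ {∞, 2, 3, 5, 11, 13, 17, 23}.
v=23: a=23^0·(≡4), b=23^-2·(≡5) mod 23; (4|23)=+1, (5|23)=-1; (−1)^{0·-2·11}·(+1)^-2·(-1)^0 = +1.
v=13: a=13^3·(≡4), b=13^4·(≡6) mod 13; (4|13)=+1, (6|13)=-1; (−1)^{3·4·6}·(+1)^4·(-1)^3 = -1.
v=2: v_2(a)=3, v_2(b)=8; units ≡ 1, 3 (mod 8); ε·ε+αω+βω = 0·1+3·1+8·0 ≡ 1  ⇒  (a,b)_2 = -1.
v=5: a=5^1·(≡3), b=5^2·(≡4) mod 5; (3|5)=-1, (4|5)=+1; (−1)^{1·2·2}·(-1)^2·(+1)^1 = +1.
v=3: a=3^-6·(≡2), b=3^-6·(≡2) mod 3; (2|3)=-1, (2|3)=-1; (−1)^{-6·-6·1}·(-1)^-6·(-1)^-6 = +1.
v=∞: 2210 > 0 and 11 > 0  ⇒  (a,b)_∞ = +1.
v=17: a=17^1·(≡5), b=17^2·(≡12) mod 17; (5|17)=-1, (12|17)=-1; (−1)^{1·2·8}·(-1)^2·(-1)^1 = -1.
v=11: a=11^0·(≡2), b=11^1·(≡1) mod 11; (2|11)=-1, (1|11)=+1; (−1)^{0·1·5}·(-1)^1·(+1)^0 = -1.
(2210, 11 / ℚ) ramifies at {2, 11, 13, 17}: a division algebra.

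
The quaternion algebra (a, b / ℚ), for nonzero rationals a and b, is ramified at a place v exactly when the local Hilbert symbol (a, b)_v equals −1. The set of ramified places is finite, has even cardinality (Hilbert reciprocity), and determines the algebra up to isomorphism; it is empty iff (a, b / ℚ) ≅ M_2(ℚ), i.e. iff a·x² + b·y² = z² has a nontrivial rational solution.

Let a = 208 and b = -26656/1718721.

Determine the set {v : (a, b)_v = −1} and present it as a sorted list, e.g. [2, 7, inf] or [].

[2, 13]

(a, b) ≡ (13, -34) mod (ℚ^×)²; places V = {2, 3, 7, 13, 17, 19, 23, ∞}.
(a,b)_13: α=1, u≡3; β=0, v≡5 (mod 13); (3|13)=+1, (5|13)=-1; sign (−1)^0·+1^0·-1^1 = -1.
(a,b)_2: α=4, β=5; u≡5, v≡7 (mod 8); ε(u)ε(v)=0·1, αω(v)=4·0, βω(u)=5·1; sum ≡ 1  ⇒  -1.
(a,b)_17: α=0, u≡4; β=1, v≡16 (mod 17); (4|17)=+1, (16|17)=+1; sign (−1)^0·+1^1·+1^0 = +1.
(a,b)_7: α=0, u≡5; β=2, v≡4 (mod 7); (5|7)=-1, (4|7)=+1; sign (−1)^0·-1^2·+1^0 = +1.
(a,b)_∞: sgn(13)=+, sgn(-34)=−, so +1.
(a,b)_3: α=0, u≡1; β=-2, v≡2 (mod 3); (1|3)=+1, (2|3)=-1; sign (−1)^0·+1^-2·-1^0 = +1.
(a,b)_19: α=0, u≡18; β=-2, v≡7 (mod 19); (18|19)=-1, (7|19)=+1; sign (−1)^0·-1^-2·+1^0 = +1.
(a,b)_23: α=0, u≡1; β=-2, v≡4 (mod 23); (1|23)=+1, (4|23)=+1; sign (−1)^0·+1^-2·+1^0 = +1.
|Ram(13, -34)| = 2, even; anisotropic at {2, 13}.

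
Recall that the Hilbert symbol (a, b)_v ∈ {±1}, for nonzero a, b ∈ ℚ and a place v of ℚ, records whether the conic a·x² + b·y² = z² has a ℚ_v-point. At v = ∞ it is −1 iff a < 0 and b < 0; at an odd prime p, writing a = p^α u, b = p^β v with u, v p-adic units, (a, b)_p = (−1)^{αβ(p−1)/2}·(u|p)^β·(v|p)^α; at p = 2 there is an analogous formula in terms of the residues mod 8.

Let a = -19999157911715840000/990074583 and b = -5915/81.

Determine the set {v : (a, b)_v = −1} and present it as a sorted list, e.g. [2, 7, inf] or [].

Mod squares: a ≡ -4807, b ≡ -35. Check v ∈ {∞, 2, 3, 5, 7, 11, 13, 19, 23}.
v=∞: -4807 < 0 and -35 < 0  ⇒  (a,b)_∞ = -1.
v=13: a=13^6·(≡1), b=13^2·(≡10) mod 13; (1|13)=+1, (10|13)=+1; (−1)^{6·2·6}·(+1)^2·(+1)^6 = +1.
v=11: a=11^3·(≡1), b=11^0·(≡9) mod 11; (1|11)=+1, (9|11)=+1; (−1)^{3·0·5}·(+1)^0·(+1)^3 = +1.
v=5: a=5^4·(≡2), b=5^1·(≡2) mod 5; (2|5)=-1, (2|5)=-1; (−1)^{4·1·2}·(-1)^1·(-1)^4 = -1.
v=3: a=3^-16·(≡2), b=3^-4·(≡1) mod 3; (2|3)=-1, (1|3)=+1; (−1)^{-16·-4·1}·(-1)^-4·(+1)^-16 = +1.
v=23: a=23^-1·(≡11), b=23^0·(≡15) mod 23; (11|23)=-1, (15|23)=-1; (−1)^{-1·0·11}·(-1)^0·(-1)^-1 = -1.
v=7: a=7^0·(≡4), b=7^1·(≡4) mod 7; (4|7)=+1, (4|7)=+1; (−1)^{0·1·3}·(+1)^1·(+1)^0 = +1.
v=2: v_2(a)=18, v_2(b)=0; units ≡ 1, 5 (mod 8); ε·ε+αω+βω = 0·0+18·1+0·0 ≡ 0  ⇒  (a,b)_2 = +1.
v=19: a=19^1·(≡2), b=19^0·(≡14) mod 19; (2|19)=-1, (14|19)=-1; (−1)^{1·0·9}·(-1)^0·(-1)^1 = -1.
(-4807, -35 / ℚ) ramifies at {5, 19, 23, ∞}: a division algebra.

[5, 19, 23, inf]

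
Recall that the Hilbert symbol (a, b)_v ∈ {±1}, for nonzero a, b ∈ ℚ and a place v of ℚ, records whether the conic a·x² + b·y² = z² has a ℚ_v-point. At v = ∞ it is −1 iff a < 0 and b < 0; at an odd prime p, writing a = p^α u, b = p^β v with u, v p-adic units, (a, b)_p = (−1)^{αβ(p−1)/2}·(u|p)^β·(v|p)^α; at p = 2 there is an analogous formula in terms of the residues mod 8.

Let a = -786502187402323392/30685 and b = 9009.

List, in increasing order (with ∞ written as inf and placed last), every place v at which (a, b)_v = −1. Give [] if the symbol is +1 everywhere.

(a, b) ≡ (-12155, 1001) mod (ℚ^×)²; places V = {2, 3, 5, 7, 11, 13, 17, 19, ∞}.
(a,b)_17: α=-1, u≡8; β=0, v≡16 (mod 17); (8|17)=+1, (16|17)=+1; sign (−1)^0·+1^0·+1^-1 = +1.
(a,b)_7: α=8, u≡2; β=1, v≡6 (mod 7); (2|7)=+1, (6|7)=-1; sign (−1)^0·+1^1·-1^8 = +1.
(a,b)_11: α=3, u≡6; β=1, v≡5 (mod 11); (6|11)=-1, (5|11)=+1; sign (−1)^1·-1^1·+1^3 = +1.
(a,b)_2: α=6, β=0; u≡5, v≡1 (mod 8); ε(u)ε(v)=0·0, αω(v)=6·0, βω(u)=0·1; sum ≡ 0  ⇒  +1.
(a,b)_5: α=-1, u≡4; β=0, v≡4 (mod 5); (4|5)=+1, (4|5)=+1; sign (−1)^0·+1^0·+1^-1 = +1.
(a,b)_19: α=-2, u≡16; β=0, v≡3 (mod 19); (16|19)=+1, (3|19)=-1; sign (−1)^0·+1^0·-1^-2 = +1.
(a,b)_∞: sgn(-12155)=−, sgn(1001)=+, so +1.
(a,b)_3: α=6, u≡1; β=2, v≡2 (mod 3); (1|3)=+1, (2|3)=-1; sign (−1)^0·+1^2·-1^6 = +1.
(a,b)_13: α=3, u≡3; β=1, v≡4 (mod 13); (3|13)=+1, (4|13)=+1; sign (−1)^0·+1^1·+1^3 = +1.
Ram(a, b) = ∅: the form -12155·x² + 1001·y² − z² is isotropic over every ℚ_v, so by Hasse–Minkowski it is isotropic over ℚ.

[]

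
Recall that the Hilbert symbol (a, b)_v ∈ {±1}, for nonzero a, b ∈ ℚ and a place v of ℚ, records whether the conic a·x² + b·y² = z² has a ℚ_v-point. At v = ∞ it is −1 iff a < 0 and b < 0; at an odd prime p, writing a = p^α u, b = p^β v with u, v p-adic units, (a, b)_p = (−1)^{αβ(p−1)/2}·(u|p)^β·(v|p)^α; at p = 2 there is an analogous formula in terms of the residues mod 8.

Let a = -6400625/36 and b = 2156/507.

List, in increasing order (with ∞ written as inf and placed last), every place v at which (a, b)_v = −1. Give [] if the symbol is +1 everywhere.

Mod squares: a ≡ -209, b ≡ 33. Check v ∈ {∞, 2, 3, 5, 7, 11, 13, 19}.
v=7: a=7^2·(≡2), b=7^2·(≡3) mod 7; (2|7)=+1, (3|7)=-1; (−1)^{2·2·3}·(+1)^2·(-1)^2 = +1.
v=∞: -209 < 0 and 33 > 0  ⇒  (a,b)_∞ = +1.
v=11: a=11^1·(≡1), b=11^1·(≡9) mod 11; (1|11)=+1, (9|11)=+1; (−1)^{1·1·5}·(+1)^1·(+1)^1 = -1.
v=19: a=19^1·(≡12), b=19^0·(≡8) mod 19; (12|19)=-1, (8|19)=-1; (−1)^{1·0·9}·(-1)^0·(-1)^1 = -1.
v=13: a=13^0·(≡12), b=13^-2·(≡8) mod 13; (12|13)=+1, (8|13)=-1; (−1)^{0·-2·6}·(+1)^-2·(-1)^0 = +1.
v=2: v_2(a)=-2, v_2(b)=2; units ≡ 7, 1 (mod 8); ε·ε+αω+βω = 1·0+-2·0+2·0 ≡ 0  ⇒  (a,b)_2 = +1.
v=5: a=5^4·(≡4), b=5^0·(≡3) mod 5; (4|5)=+1, (3|5)=-1; (−1)^{4·0·2}·(+1)^0·(-1)^4 = +1.
v=3: a=3^-2·(≡1), b=3^-1·(≡2) mod 3; (1|3)=+1, (2|3)=-1; (−1)^{-2·-1·1}·(+1)^-1·(-1)^-2 = +1.
|Ram(-209, 33)| = 2, even; anisotropic at {11, 19}.

[11, 19]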